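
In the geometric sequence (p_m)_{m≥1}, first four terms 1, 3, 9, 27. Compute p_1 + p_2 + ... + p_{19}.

581130733

Common ratio r = 3.
p_m = 1·3^(m-1).
S = 1·(3^19 - 1)/(3 - 1) = 1·(1162261467 - 1)/(2) = 581130733.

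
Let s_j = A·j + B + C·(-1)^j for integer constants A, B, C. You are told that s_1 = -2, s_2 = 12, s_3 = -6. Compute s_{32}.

-48

The three given values yield: A + B - C = -2; 2A + B + C = 12; 3A + B - C = -6.
Subtracting the first from the second: A + 2C = 14.
Subtracting the second from the third: A - 2C = -18.
Solving: C = 8, A = -2, then B = 8.
Hence s_{32} = -2·32 + 8 + 8·1 = -48.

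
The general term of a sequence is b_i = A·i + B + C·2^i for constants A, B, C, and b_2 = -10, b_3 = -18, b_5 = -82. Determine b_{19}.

Write the equations: 2A + B + 4C = -10; 3A + B + 8C = -18; 5A + B + 32C = -82.
Subtracting the first from the second: A + 4C = -8.
Subtracting the second from the third: 2A + 24C = -64.
Solving: C = -3, A = 4, then B = -6.
So b_i = 4·i + (-6) + (-3)·2^i; at i=19 this is -1572794.

-1572794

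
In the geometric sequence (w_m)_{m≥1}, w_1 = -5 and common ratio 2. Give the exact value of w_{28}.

w_m = (-5)·2^(m-1).
w_{28} = (-5)·2^27 = -671088640.

-671088640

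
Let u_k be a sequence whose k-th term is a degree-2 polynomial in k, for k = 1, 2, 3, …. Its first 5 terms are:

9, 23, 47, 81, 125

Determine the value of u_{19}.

1791

1st diffs: 14, 24, 34, 44.
2nd diffs: 10, 10, 10 (constant).
Newton forward-difference form: u_k = 9 + 14·C(k-1,1) + 10·C(k-1,2).
At k = 19: k-1 = 18, so u_{19} = 9 + 252 + 1530 = 1791.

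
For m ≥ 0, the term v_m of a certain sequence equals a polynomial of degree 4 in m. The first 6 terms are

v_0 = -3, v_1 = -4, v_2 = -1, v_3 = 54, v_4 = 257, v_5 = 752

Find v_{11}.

1st diffs: -1, 3, 55, 203, 495.
2nd diffs: 4, 52, 148, 292.
3rd diffs: 48, 96, 144.
4th diffs: 48, 48 (constant).
Newton forward-difference form: v_m = -3 + (-1)·C(m,1) + 4·C(m,2) + 48·C(m,3) + 48·C(m,4).
At m = 11: m = 11, so v_{11} = -3 - 11 + 220 + 7920 + 15840 = 23966.

23966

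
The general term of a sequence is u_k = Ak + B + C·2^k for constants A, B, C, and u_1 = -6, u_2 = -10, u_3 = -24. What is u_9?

At k = 1, 2, 3: A + B + 2C = -6; 2A + B + 4C = -10; 3A + B + 8C = -24.
Subtracting the first from the second: A + 2C = -4.
Subtracting the second from the third: A + 4C = -14.
Solving: C = -5, A = 6, then B = -2.
Therefore u_9 = 54 + (-2) + (-5)·512 = -2508.

-2508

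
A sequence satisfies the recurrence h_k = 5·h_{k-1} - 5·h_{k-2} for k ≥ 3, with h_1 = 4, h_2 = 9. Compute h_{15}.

Step forward from the initial values:
h_3 = 25; h_4 = 80; h_5 = 275; …; h_{12} = 2159375; h_{13} = 7812500; h_{14} = 28265625; h_{15} = 102265625.

102265625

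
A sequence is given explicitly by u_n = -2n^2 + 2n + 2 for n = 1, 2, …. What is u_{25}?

-1198

u_{25} = -2·25^2 + 2·25 + 2 = -1198.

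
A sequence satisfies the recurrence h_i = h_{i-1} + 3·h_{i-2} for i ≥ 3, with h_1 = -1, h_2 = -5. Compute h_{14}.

-89525

h_3 = -8  h_4 = -23  h_5 = -47  …  h_{11} = -7319  h_{12} = -16892  h_{13} = -38849  h_{14} = -89525.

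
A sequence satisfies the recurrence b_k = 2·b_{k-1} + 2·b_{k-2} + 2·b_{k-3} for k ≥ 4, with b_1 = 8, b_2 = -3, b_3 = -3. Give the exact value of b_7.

Compute successive terms:
b_4 = 4;  b_5 = -4;  b_6 = -6;  b_7 = -12.

-12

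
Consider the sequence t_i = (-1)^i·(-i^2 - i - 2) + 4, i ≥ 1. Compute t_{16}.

-270

(-1)^16 = 1; -i^2 - i - 2 at i=16 is -274; so t_{16} = -270.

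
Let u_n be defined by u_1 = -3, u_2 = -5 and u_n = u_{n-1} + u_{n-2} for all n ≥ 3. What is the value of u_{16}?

-4181

Compute successive terms:
u_3 = -8  u_4 = -13  u_5 = -21  …  u_{13} = -987  u_{14} = -1597  u_{15} = -2584  u_{16} = -4181.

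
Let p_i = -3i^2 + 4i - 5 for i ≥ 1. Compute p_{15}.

-620

p_{15} = -3·15^2 + 4·15 - 5 = -620.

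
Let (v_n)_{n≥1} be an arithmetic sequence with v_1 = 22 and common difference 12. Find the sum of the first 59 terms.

21830

v_n = 22 + (n - 1)·12.
v_{59} = 718; S = 59·(22 + 718)/2 = 21830.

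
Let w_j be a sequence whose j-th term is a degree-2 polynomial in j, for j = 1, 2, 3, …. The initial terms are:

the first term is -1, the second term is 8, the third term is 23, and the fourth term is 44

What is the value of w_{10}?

1st diffs: 9, 15, 21.
2nd diffs: 6, 6 (constant).
So w_j = 3j^2 - 4.
Evaluating at j = 10 gives w_{10} = 296.

296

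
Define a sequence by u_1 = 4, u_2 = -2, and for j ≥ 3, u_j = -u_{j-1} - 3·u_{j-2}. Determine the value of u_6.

Compute successive terms:
u_3 = -10, u_4 = 16, u_5 = 14, u_6 = -62.

-62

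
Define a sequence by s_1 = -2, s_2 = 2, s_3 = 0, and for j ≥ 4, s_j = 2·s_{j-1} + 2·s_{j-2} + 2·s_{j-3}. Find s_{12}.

5184

Step forward from the initial values:
s_4 = 0, s_5 = 4, s_6 = 8, s_7 = 24, s_8 = 72, s_9 = 208, s_{10} = 608, s_{11} = 1776, s_{12} = 5184.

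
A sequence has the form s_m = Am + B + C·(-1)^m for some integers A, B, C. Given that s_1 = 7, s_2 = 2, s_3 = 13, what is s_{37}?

Write the equations: A + B - C = 7; 2A + B + C = 2; 3A + B - C = 13.
Subtracting the first from the second: A + 2C = -5.
Subtracting the second from the third: A - 2C = 11.
Solving: C = -4, A = 3, then B = 0.
Therefore s_{37} = 111 + 0 + (-4)·(-1) = 115.

115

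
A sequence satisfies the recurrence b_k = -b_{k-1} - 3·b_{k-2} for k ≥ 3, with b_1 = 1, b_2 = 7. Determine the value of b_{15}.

Iterate the recurrence:
b_3 = -10; b_4 = -11; b_5 = 41; …; b_{12} = 1864; b_{13} = -1879; b_{14} = -3713; b_{15} = 9350.

9350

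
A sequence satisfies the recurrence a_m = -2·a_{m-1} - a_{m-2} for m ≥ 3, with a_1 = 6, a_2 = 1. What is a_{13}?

-78

a_3 = -8; a_4 = 15; a_5 = -22; …; a_{10} = 57; a_{11} = -64; a_{12} = 71; a_{13} = -78.
(Characteristic roots are -1 and -1.)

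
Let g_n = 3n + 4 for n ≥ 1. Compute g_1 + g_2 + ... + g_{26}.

Over n = 1..26: Σn = 351.
Total = (3)·351 + (4)·26 = 1157.

1157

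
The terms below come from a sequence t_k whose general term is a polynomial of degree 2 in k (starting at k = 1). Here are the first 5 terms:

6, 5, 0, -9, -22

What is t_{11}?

-184

1st diffs: -1, -5, -9, -13.
2nd diffs: -4, -4, -4 (constant).
Newton forward-difference form: t_k = 6 + (-1)·C(k-1,1) + (-4)·C(k-1,2).
At k = 11: k-1 = 10, so t_{11} = 6 - 10 - 180 = -184.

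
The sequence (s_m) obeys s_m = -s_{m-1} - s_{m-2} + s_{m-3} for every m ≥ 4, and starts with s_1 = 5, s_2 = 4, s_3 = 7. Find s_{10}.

-48

Iterate the recurrence:
s_4 = -6; s_5 = 3; s_6 = 10; s_7 = -19; s_8 = 12; s_9 = 17; s_{10} = -48.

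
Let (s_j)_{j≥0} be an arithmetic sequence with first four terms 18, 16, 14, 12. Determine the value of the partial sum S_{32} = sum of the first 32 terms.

Common difference d = -2.
s_j = 18 + (j - 0)·(-2).
s_{31} = -44; S = 32·(18 + (-44))/2 = -416.

-416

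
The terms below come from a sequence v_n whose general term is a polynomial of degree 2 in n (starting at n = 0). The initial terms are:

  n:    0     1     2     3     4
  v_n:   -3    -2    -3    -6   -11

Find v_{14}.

1st diffs: 1, -1, -3, -5.
2nd diffs: -2, -2, -2 (constant).
Newton forward-difference form: v_n = -3 + 1·C(n,1) + (-2)·C(n,2).
At n = 14: n = 14, so v_{14} = -3 + 14 - 182 = -171.

-171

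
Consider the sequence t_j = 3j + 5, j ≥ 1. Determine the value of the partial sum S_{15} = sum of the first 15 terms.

435

Over j = 1..15: Σj = 120.
Total = (3)·120 + (5)·15 = 435.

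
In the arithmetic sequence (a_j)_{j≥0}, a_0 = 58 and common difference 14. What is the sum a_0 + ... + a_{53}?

23166

a_j = 58 + (j - 0)·14.
a_{53} = 800; S = 54·(58 + 800)/2 = 23166.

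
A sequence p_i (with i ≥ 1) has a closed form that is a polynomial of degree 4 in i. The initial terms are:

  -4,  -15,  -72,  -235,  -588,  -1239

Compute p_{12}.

-20475

1st diffs: -11, -57, -163, -353, -651.
2nd diffs: -46, -106, -190, -298.
3rd diffs: -60, -84, -108.
4th diffs: -24, -24 (constant).
Newton forward-difference form: p_i = -4 + (-11)·C(i-1,1) + (-46)·C(i-1,2) + (-60)·C(i-1,3) + (-24)·C(i-1,4).
At i = 12: i-1 = 11, so p_{12} = -4 - 121 - 2530 - 9900 - 7920 = -20475.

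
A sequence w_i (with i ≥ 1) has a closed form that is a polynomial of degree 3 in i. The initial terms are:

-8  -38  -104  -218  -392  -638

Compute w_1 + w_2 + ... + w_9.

-5688

1st diffs: -30, -66, -114, -174, -246.
2nd diffs: -36, -48, -60, -72.
3rd diffs: -12, -12, -12 (constant).
Newton forward-difference form: w_i = -8 + (-30)·C(i-1,1) + (-36)·C(i-1,2) + (-12)·C(i-1,3).
Continuing: -968, -1394, -1928.
Summing i = 1..9 (9 terms) gives -5688.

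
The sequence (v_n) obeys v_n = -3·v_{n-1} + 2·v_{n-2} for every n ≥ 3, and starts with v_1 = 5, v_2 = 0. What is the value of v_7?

Compute successive terms:
v_3 = 10;  v_4 = -30;  v_5 = 110;  v_6 = -390;  v_7 = 1390.

1390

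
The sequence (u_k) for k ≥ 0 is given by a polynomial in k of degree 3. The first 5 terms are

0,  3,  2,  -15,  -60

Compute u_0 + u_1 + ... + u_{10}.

1st diffs: 3, -1, -17, -45.
2nd diffs: -4, -16, -28.
3rd diffs: -12, -12 (constant).
So u_k = -2k^3 + 4k^2 + k.
Continuing: …, -145, -282, -483, -760, …, u_{10} = -1590.
Summing k = 0..10 (11 terms) gives -4455.

-4455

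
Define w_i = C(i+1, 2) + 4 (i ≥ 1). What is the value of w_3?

10

C(4, 2) = 6, so w_3 = 10.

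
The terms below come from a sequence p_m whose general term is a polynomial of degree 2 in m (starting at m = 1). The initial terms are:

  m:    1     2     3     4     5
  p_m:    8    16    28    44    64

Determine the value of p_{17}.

616

1st diffs: 8, 12, 16, 20.
2nd diffs: 4, 4, 4 (constant).
So p_m = 2m^2 + 2m + 4.
Evaluating at m = 17 gives p_{17} = 616.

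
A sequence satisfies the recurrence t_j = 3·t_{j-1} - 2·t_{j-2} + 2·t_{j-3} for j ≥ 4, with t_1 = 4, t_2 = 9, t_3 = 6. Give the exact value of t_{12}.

21434

Compute successive terms:
t_4 = 8; t_5 = 30; t_6 = 86; t_7 = 214; t_8 = 530; t_9 = 1334; t_{10} = 3370; t_{11} = 8502; t_{12} = 21434.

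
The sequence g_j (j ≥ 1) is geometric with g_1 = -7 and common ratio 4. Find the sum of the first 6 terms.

-9555

g_j = (-7)·4^(j-1).
S = (-7)·(4^6 - 1)/(4 - 1) = (-7)·(4096 - 1)/(3) = -9555.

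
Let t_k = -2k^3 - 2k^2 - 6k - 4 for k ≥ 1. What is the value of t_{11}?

t_{11} = -2·11^3 - 2·11^2 - 6·11 - 4 = -2974.

-2974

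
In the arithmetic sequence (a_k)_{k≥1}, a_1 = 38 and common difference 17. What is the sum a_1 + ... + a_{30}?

a_k = 38 + (k - 1)·17.
a_{30} = 531; S = 30·(38 + 531)/2 = 8535.

8535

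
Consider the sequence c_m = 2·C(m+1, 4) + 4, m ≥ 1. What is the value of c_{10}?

664

C(11, 4) = 330, so c_{10} = 664.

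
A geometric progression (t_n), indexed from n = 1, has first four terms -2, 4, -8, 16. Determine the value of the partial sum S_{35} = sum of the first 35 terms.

Common ratio r = -2.
t_n = (-2)·(-2)^(n-1).
S = (-2)·((-2)^35 - 1)/(-2 - 1) = (-2)·(-34359738368 - 1)/(-3) = -22906492246.

-22906492246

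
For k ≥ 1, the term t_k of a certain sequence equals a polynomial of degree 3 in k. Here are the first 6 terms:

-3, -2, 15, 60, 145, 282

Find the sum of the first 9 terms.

2865

1st diffs: 1, 17, 45, 85, 137.
2nd diffs: 16, 28, 40, 52.
3rd diffs: 12, 12, 12 (constant).
Newton forward-difference form: t_k = -3 + 1·C(k-1,1) + 16·C(k-1,2) + 12·C(k-1,3).
Continuing: 483, 760, 1125.
Summing k = 1..9 (9 terms) gives 2865.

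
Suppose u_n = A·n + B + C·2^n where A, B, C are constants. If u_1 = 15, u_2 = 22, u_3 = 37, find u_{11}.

8189

Plug in n = 1, 2, 3: A + B + 2C = 15; 2A + B + 4C = 22; 3A + B + 8C = 37.
Subtracting the first from the second: A + 2C = 7.
Subtracting the second from the third: A + 4C = 15.
Solving: C = 4, A = -1, then B = 8.
So u_n = -1·n + 8 + 4·2^n; at n=11 this is 8189.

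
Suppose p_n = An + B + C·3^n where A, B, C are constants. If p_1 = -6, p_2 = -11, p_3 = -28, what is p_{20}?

-3486784385

Plug in n = 1, 2, 3: A + B + 3C = -6; 2A + B + 9C = -11; 3A + B + 27C = -28.
Subtracting the first from the second: A + 6C = -5.
Subtracting the second from the third: A + 18C = -17.
Solving: C = -1, A = 1, then B = -4.
Therefore p_{20} = 20 + (-4) + (-1)·3486784401 = -3486784385.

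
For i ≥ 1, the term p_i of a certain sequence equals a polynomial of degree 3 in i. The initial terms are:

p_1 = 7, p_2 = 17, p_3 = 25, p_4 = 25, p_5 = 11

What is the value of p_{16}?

-2783

1st diffs: 10, 8, 0, -14.
2nd diffs: -2, -8, -14.
3rd diffs: -6, -6 (constant).
Newton forward-difference form: p_i = 7 + 10·C(i-1,1) + (-2)·C(i-1,2) + (-6)·C(i-1,3).
At i = 16: i-1 = 15, so p_{16} = 7 + 150 - 210 - 2730 = -2783.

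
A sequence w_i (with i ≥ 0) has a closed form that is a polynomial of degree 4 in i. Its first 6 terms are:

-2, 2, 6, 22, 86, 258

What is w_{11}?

1st diffs: 4, 4, 16, 64, 172.
2nd diffs: 0, 12, 48, 108.
3rd diffs: 12, 36, 60.
4th diffs: 24, 24 (constant).
So w_i = i^4 - 4i^3 + 5i^2 + 2i - 2.
Evaluating at i = 11 gives w_{11} = 9942.

9942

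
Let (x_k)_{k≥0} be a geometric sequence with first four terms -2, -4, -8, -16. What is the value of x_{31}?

-4294967296

Common ratio r = 2.
x_k = (-2)·2^(k-0).
x_{31} = (-2)·2^31 = -4294967296.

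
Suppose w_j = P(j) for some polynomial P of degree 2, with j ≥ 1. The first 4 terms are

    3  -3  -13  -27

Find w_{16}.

1st diffs: -6, -10, -14.
2nd diffs: -4, -4 (constant).
Newton forward-difference form: w_j = 3 + (-6)·C(j-1,1) + (-4)·C(j-1,2).
At j = 16: j-1 = 15, so w_{16} = 3 - 90 - 420 = -507.

-507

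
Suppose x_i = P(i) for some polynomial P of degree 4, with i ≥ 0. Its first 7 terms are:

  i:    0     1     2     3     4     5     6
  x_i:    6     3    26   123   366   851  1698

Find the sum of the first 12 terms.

1st diffs: -3, 23, 97, 243, 485, 847.
2nd diffs: 26, 74, 146, 242, 362.
3rd diffs: 48, 72, 96, 120.
4th diffs: 24, 24, 24 (constant).
So x_i = i^4 + 2i^3 - 6i + 6.
Continuing: …, 3051, 5078, 7971, 11946, …, x_{11} = 17243.
Summing i = 0..11 (12 terms) gives 48362.

48362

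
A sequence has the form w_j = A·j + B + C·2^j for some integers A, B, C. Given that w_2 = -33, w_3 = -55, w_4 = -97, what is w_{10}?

Plug in j = 2, 3, 4: 2A + B + 4C = -33; 3A + B + 8C = -55; 4A + B + 16C = -97.
Subtracting the first from the second: A + 4C = -22.
Subtracting the second from the third: A + 8C = -42.
Solving: C = -5, A = -2, then B = -9.
Hence w_{10} = -2·10 + (-9) + (-5)·1024 = -5149.

-5149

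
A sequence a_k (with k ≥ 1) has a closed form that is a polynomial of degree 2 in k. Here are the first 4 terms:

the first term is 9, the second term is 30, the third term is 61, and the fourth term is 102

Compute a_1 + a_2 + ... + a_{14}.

1st diffs: 21, 31, 41.
2nd diffs: 10, 10 (constant).
Newton forward-difference form: a_k = 9 + 21·C(k-1,1) + 10·C(k-1,2).
Continuing: …, 153, 214, 285, 366, …, a_{14} = 1062.
Summing k = 1..14 (14 terms) gives 5677.

5677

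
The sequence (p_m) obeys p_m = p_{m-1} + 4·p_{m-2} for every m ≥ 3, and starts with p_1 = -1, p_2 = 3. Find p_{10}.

p_3 = -1; p_4 = 11; p_5 = 7; p_6 = 51; p_7 = 79; p_8 = 283; p_9 = 599; p_{10} = 1731.

1731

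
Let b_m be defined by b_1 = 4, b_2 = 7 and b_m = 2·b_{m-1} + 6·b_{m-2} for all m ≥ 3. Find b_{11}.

1065056

Applying the relation repeatedly:
b_3 = 38;  b_4 = 118;  b_5 = 464;  b_6 = 1636;  b_7 = 6056;  b_8 = 21928;  b_9 = 80192;  b_{10} = 291952;  b_{11} = 1065056.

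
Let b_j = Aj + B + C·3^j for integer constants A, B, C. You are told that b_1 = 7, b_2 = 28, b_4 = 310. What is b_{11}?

708553

Plug in j = 1, 2, 4: A + B + 3C = 7; 2A + B + 9C = 28; 4A + B + 81C = 310.
Subtracting the first from the second: A + 6C = 21.
Subtracting the second from the third: 2A + 72C = 282.
Solving: C = 4, A = -3, then B = -2.
Hence b_{11} = -3·11 + (-2) + 4·177147 = 708553.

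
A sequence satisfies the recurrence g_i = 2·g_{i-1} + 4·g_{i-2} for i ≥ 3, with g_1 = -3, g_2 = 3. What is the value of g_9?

-1920

Step forward from the initial values:
g_3 = -6, g_4 = 0, g_5 = -24, g_6 = -48, g_7 = -192, g_8 = -576, g_9 = -1920.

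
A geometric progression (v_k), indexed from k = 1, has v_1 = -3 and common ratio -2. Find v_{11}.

v_k = (-3)·(-2)^(k-1).
v_{11} = (-3)·(-2)^10 = -3072.

-3072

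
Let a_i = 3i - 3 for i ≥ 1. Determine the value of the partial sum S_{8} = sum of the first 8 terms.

Over i = 1..8: Σi = 36.
Total = (3)·36 + (-3)·8 = 84.

84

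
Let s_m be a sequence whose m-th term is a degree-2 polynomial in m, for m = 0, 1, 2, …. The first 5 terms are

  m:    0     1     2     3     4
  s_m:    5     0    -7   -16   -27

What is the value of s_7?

1st diffs: -5, -7, -9, -11.
2nd diffs: -2, -2, -2 (constant).
Newton forward-difference form: s_m = 5 + (-5)·C(m,1) + (-2)·C(m,2).
At m = 7: m = 7, so s_7 = 5 - 35 - 42 = -72.

-72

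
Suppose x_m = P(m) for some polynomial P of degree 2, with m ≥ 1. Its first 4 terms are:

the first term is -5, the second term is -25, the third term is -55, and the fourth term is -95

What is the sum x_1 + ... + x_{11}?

-2805

1st diffs: -20, -30, -40.
2nd diffs: -10, -10 (constant).
So x_m = -5m^2 - 5m + 5.
Continuing: …, -145, -205, -275, -355, …, x_{11} = -655.
Summing m = 1..11 (11 terms) gives -2805.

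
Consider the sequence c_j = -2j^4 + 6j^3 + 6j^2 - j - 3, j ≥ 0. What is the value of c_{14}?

c_{14} = -2·14^4 + 6·14^3 + 6·14^2 - 1·14 - 3 = -59209.

-59209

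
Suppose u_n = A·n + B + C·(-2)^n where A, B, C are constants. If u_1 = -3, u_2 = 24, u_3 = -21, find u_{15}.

Write the equations: A + B - 2C = -3; 2A + B + 4C = 24; 3A + B - 8C = -21.
Subtracting the first from the second: A + 6C = 27.
Subtracting the second from the third: A - 12C = -45.
Solving: C = 4, A = 3, then B = 2.
So u_n = 3·n + 2 + 4·(-2)^n; at n=15 this is -131025.

-131025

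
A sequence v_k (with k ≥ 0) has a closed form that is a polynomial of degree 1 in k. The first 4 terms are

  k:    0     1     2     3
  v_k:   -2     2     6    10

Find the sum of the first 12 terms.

240

1st diffs: 4, 4, 4 (constant).
So v_k = 4k - 2.
Continuing: …, 14, 18, 22, 26, …, v_{11} = 42.
Summing k = 0..11 (12 terms) gives 240.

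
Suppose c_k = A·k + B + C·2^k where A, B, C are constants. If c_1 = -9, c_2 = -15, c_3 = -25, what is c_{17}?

Write the equations: A + B + 2C = -9; 2A + B + 4C = -15; 3A + B + 8C = -25.
Subtracting the first from the second: A + 2C = -6.
Subtracting the second from the third: A + 4C = -10.
Solving: C = -2, A = -2, then B = -3.
Therefore c_{17} = -34 + (-3) + (-2)·131072 = -262181.

-262181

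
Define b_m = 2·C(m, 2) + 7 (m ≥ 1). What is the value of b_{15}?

C(15, 2) = 105, so b_{15} = 217.

217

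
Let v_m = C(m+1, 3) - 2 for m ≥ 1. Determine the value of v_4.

C(5, 3) = 10, so v_4 = 8.

8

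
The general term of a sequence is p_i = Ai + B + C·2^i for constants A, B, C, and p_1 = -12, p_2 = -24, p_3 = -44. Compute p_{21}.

The three given values yield: A + B + 2C = -12; 2A + B + 4C = -24; 3A + B + 8C = -44.
Subtracting the first from the second: A + 2C = -12.
Subtracting the second from the third: A + 4C = -20.
Solving: C = -4, A = -4, then B = 0.
Hence p_{21} = -4·21 + 0 + (-4)·2097152 = -8388692.

-8388692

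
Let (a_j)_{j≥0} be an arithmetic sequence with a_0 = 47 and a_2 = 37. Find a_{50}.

Common difference d = (37 - 47) / (2 - 0) = -5.
a_j = 47 + (j - 0)·(-5).
a_{50} = 47 + 50·(-5) = -203.

-203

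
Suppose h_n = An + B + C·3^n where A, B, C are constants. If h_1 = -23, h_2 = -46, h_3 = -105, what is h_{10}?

-177206

The three given values yield: A + B + 3C = -23; 2A + B + 9C = -46; 3A + B + 27C = -105.
Subtracting the first from the second: A + 6C = -23.
Subtracting the second from the third: A + 18C = -59.
Solving: C = -3, A = -5, then B = -9.
Hence h_{10} = -5·10 + (-9) + (-3)·59049 = -177206.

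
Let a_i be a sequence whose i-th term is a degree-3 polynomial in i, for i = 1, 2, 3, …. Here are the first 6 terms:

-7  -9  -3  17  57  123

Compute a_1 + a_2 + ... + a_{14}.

1st diffs: -2, 6, 20, 40, 66.
2nd diffs: 8, 14, 20, 26.
3rd diffs: 6, 6, 6 (constant).
Newton forward-difference form: a_i = -7 + (-2)·C(i-1,1) + 8·C(i-1,2) + 6·C(i-1,3).
Continuing: …, 221, 357, 537, 767, …, a_{14} = 2307.
Summing i = 1..14 (14 terms) gives 8638.

8638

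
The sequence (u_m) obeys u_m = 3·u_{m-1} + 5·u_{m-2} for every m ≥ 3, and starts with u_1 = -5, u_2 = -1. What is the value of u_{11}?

u_3 = -28;  u_4 = -89;  u_5 = -407;  u_6 = -1666;  u_7 = -7033;  u_8 = -29429;  u_9 = -123452;  u_{10} = -517501;  u_{11} = -2169763.

-2169763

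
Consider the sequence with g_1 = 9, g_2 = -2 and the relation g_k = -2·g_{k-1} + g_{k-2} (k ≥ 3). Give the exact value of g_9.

2337

Applying the relation repeatedly:
g_3 = 13; g_4 = -28; g_5 = 69; g_6 = -166; g_7 = 401; g_8 = -968; g_9 = 2337.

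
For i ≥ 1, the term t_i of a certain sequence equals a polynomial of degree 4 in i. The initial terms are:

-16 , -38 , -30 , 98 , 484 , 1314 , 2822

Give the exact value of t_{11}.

21994

1st diffs: -22, 8, 128, 386, 830, 1508.
2nd diffs: 30, 120, 258, 444, 678.
3rd diffs: 90, 138, 186, 234.
4th diffs: 48, 48, 48 (constant).
Newton forward-difference form: t_i = -16 + (-22)·C(i-1,1) + 30·C(i-1,2) + 90·C(i-1,3) + 48·C(i-1,4).
At i = 11: i-1 = 10, so t_{11} = -16 - 220 + 1350 + 10800 + 10080 = 21994.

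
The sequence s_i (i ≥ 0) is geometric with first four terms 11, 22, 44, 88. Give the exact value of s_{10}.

Common ratio r = 2.
s_i = 11·2^(i-0).
s_{10} = 11·2^10 = 11264.

11264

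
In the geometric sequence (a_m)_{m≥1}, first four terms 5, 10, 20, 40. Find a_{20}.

Common ratio r = 2.
a_m = 5·2^(m-1).
a_{20} = 5·2^19 = 2621440.

2621440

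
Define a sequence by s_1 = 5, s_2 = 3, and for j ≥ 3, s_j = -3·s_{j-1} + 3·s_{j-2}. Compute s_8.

s_3 = 6  s_4 = -9  s_5 = 45  s_6 = -162  s_7 = 621  s_8 = -2349.

-2349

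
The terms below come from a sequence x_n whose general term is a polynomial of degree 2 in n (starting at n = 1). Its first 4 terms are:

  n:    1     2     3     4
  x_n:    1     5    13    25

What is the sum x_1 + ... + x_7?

231

1st diffs: 4, 8, 12.
2nd diffs: 4, 4 (constant).
So x_n = 2n^2 - 2n + 1.
Continuing: 41, 61, 85.
Summing n = 1..7 (7 terms) gives 231.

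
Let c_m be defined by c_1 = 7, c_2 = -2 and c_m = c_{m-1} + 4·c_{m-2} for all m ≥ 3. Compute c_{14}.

Applying the relation repeatedly:
c_3 = 26;  c_4 = 18;  c_5 = 122;  …;  c_{11} = 26762;  c_{12} = 66834;  c_{13} = 173882;  c_{14} = 441218.

441218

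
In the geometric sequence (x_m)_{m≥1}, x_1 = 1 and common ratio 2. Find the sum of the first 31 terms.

2147483647

x_m = 1·2^(m-1).
S = 1·(2^31 - 1)/(2 - 1) = 1·(2147483648 - 1)/(1) = 2147483647.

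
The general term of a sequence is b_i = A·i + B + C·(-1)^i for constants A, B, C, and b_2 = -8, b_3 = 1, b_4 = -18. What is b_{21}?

The three given values yield: 2A + B + C = -8; 3A + B - C = 1; 4A + B + C = -18.
Subtracting the first from the second: A - 2C = 9.
Subtracting the second from the third: A + 2C = -19.
Solving: C = -7, A = -5, then B = 9.
Therefore b_{21} = -105 + 9 + (-7)·(-1) = -89.

-89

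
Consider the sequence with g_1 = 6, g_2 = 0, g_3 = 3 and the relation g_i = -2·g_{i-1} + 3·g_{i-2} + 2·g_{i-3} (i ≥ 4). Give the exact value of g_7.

Step forward from the initial values:
g_4 = 6;  g_5 = -3;  g_6 = 30;  g_7 = -57.

-57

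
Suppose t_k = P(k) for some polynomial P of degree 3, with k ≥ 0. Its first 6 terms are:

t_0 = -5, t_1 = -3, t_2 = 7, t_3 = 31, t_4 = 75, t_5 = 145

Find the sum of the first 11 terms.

3355

1st diffs: 2, 10, 24, 44, 70.
2nd diffs: 8, 14, 20, 26.
3rd diffs: 6, 6, 6 (constant).
So t_k = k^3 + k^2 - 5.
Continuing: …, 247, 387, 571, 805, …, t_{10} = 1095.
Summing k = 0..10 (11 terms) gives 3355.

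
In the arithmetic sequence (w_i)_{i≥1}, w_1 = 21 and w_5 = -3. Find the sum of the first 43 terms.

Common difference d = (-3 - 21) / (5 - 1) = -6.
w_i = 21 + (i - 1)·(-6).
w_{43} = -231; S = 43·(21 + (-231))/2 = -4515.

-4515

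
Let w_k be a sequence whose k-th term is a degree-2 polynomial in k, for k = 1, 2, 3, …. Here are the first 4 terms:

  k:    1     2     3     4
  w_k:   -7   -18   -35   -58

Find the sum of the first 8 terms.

1st diffs: -11, -17, -23.
2nd diffs: -6, -6 (constant).
Newton forward-difference form: w_k = -7 + (-11)·C(k-1,1) + (-6)·C(k-1,2).
Continuing: -87, -122, -163, -210.
Summing k = 1..8 (8 terms) gives -700.

-700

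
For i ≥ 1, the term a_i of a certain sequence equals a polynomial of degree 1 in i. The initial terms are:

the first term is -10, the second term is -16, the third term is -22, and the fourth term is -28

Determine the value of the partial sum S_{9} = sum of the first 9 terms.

1st diffs: -6, -6, -6 (constant).
So a_i = -6i - 4.
Continuing: …, -34, -40, -46, -52, …, a_9 = -58.
Summing i = 1..9 (9 terms) gives -306.

-306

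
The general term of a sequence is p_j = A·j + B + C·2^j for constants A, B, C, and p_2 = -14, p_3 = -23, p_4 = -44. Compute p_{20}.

-3145676

Write the equations: 2A + B + 4C = -14; 3A + B + 8C = -23; 4A + B + 16C = -44.
Subtracting the first from the second: A + 4C = -9.
Subtracting the second from the third: A + 8C = -21.
Solving: C = -3, A = 3, then B = -8.
Hence p_{20} = 3·20 + (-8) + (-3)·1048576 = -3145676.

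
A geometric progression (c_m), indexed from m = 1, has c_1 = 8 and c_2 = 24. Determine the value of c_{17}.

Common ratio r = 3.
c_m = 8·3^(m-1).
c_{17} = 8·3^16 = 344373768.

344373768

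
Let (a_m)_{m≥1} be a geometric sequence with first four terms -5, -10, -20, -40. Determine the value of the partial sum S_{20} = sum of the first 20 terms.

-5242875

Common ratio r = 2.
a_m = (-5)·2^(m-1).
S = (-5)·(2^20 - 1)/(2 - 1) = (-5)·(1048576 - 1)/(1) = -5242875.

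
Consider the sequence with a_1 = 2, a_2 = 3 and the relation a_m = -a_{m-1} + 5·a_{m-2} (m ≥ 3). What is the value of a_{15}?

Iterate the recurrence:
a_3 = 7; a_4 = 8; a_5 = 27; …; a_{12} = -9047; a_{13} = 30482; a_{14} = -75717; a_{15} = 228127.

228127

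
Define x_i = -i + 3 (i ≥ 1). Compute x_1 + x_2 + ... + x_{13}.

-52

Over i = 1..13: Σi = 91.
Total = (-1)·91 + (3)·13 = -52.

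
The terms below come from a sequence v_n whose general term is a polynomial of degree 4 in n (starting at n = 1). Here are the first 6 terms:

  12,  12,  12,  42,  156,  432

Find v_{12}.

12882

1st diffs: 0, 0, 30, 114, 276.
2nd diffs: 0, 30, 84, 162.
3rd diffs: 30, 54, 78.
4th diffs: 24, 24 (constant).
Newton forward-difference form: v_n = 12 + 30·C(n-1,3) + 24·C(n-1,4).
At n = 12: n-1 = 11, so v_{12} = 12 + 4950 + 7920 = 12882.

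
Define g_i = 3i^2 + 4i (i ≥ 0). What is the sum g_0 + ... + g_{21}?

10857

Over i = 0..21: Σi = 231, Σi² = 3311.
Total = (3)·3311 + (4)·231 = 10857.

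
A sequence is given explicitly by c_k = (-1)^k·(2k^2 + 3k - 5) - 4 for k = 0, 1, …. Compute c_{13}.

-376

(-1)^13 = -1; 2k^2 + 3k - 5 at k=13 is 372; so c_{13} = -376.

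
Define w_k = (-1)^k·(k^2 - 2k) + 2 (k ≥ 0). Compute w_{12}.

122

(-1)^12 = 1; k^2 - 2k at k=12 is 120; so w_{12} = 122.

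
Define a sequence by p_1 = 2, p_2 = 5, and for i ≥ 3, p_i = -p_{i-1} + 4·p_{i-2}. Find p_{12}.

14513

p_3 = 3, p_4 = 17, p_5 = -5, p_6 = 73, p_7 = -93, p_8 = 385, p_9 = -757, p_{10} = 2297, p_{11} = -5325, p_{12} = 14513.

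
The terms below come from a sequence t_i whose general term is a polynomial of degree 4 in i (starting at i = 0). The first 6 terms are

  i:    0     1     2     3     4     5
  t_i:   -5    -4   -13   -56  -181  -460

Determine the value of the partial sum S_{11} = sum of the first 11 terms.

-20658

1st diffs: 1, -9, -43, -125, -279.
2nd diffs: -10, -34, -82, -154.
3rd diffs: -24, -48, -72.
4th diffs: -24, -24 (constant).
Newton forward-difference form: t_i = -5 + 1·C(i,1) + (-10)·C(i,2) + (-24)·C(i,3) + (-24)·C(i,4).
Continuing: …, -989, -1888, -3301, -5396, …, t_{10} = -8365.
Summing i = 0..10 (11 terms) gives -20658.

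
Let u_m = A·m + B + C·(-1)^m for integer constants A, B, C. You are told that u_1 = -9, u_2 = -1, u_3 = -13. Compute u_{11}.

Plug in m = 1, 2, 3: A + B - C = -9; 2A + B + C = -1; 3A + B - C = -13.
Subtracting the first from the second: A + 2C = 8.
Subtracting the second from the third: A - 2C = -12.
Solving: C = 5, A = -2, then B = -2.
Therefore u_{11} = -22 + (-2) + 5·(-1) = -29.

-29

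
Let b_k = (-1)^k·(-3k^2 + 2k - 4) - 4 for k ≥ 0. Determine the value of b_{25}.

(-1)^25 = -1; -3k^2 + 2k - 4 at k=25 is -1829; so b_{25} = 1825.

1825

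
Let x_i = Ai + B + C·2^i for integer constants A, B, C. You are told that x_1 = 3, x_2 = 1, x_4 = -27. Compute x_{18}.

-786355

The three given values yield: A + B + 2C = 3; 2A + B + 4C = 1; 4A + B + 16C = -27.
Subtracting the first from the second: A + 2C = -2.
Subtracting the second from the third: 2A + 12C = -28.
Solving: C = -3, A = 4, then B = 5.
So x_i = 4·i + 5 + (-3)·2^i; at i=18 this is -786355.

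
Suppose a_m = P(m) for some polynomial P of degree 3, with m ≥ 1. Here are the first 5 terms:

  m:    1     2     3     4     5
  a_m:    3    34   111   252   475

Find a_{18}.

1st diffs: 31, 77, 141, 223.
2nd diffs: 46, 64, 82.
3rd diffs: 18, 18 (constant).
Newton forward-difference form: a_m = 3 + 31·C(m-1,1) + 46·C(m-1,2) + 18·C(m-1,3).
At m = 18: m-1 = 17, so a_{18} = 3 + 527 + 6256 + 12240 = 19026.

19026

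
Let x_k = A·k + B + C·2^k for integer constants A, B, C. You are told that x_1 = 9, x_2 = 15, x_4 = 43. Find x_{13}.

16413

Plug in k = 1, 2, 4: A + B + 2C = 9; 2A + B + 4C = 15; 4A + B + 16C = 43.
Subtracting the first from the second: A + 2C = 6.
Subtracting the second from the third: 2A + 12C = 28.
Solving: C = 2, A = 2, then B = 3.
Therefore x_{13} = 26 + 3 + 2·8192 = 16413.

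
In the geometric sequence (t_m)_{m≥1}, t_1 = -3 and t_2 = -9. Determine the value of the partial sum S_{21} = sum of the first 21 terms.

Common ratio r = 3.
t_m = (-3)·3^(m-1).
S = (-3)·(3^21 - 1)/(3 - 1) = (-3)·(10460353203 - 1)/(2) = -15690529803.

-15690529803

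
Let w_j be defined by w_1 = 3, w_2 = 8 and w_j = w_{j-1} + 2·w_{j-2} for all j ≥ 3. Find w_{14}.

30038

w_3 = 14, w_4 = 30, w_5 = 58, …, w_{11} = 3754, w_{12} = 7510, w_{13} = 15018, w_{14} = 30038.
(Characteristic roots are 2 and -1.)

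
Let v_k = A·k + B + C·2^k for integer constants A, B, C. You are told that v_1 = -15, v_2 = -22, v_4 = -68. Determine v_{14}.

Write the equations: A + B + 2C = -15; 2A + B + 4C = -22; 4A + B + 16C = -68.
Subtracting the first from the second: A + 2C = -7.
Subtracting the second from the third: 2A + 12C = -46.
Solving: C = -4, A = 1, then B = -8.
Hence v_{14} = 1·14 + (-8) + (-4)·16384 = -65530.

-65530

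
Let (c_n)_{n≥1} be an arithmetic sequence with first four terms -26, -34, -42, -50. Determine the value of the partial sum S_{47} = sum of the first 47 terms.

Common difference d = -8.
c_n = -26 + (n - 1)·(-8).
c_{47} = -394; S = 47·(-26 + (-394))/2 = -9870.

-9870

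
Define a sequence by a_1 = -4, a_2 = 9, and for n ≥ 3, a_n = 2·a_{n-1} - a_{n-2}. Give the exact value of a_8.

Compute successive terms:
a_3 = 22; a_4 = 35; a_5 = 48; a_6 = 61; a_7 = 74; a_8 = 87.
(Characteristic roots are 1 and 1.)

87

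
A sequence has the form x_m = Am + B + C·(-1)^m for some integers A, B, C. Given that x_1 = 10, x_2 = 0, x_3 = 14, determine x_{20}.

36

Plug in m = 1, 2, 3: A + B - C = 10; 2A + B + C = 0; 3A + B - C = 14.
Subtracting the first from the second: A + 2C = -10.
Subtracting the second from the third: A - 2C = 14.
Solving: C = -6, A = 2, then B = 2.
Hence x_{20} = 2·20 + 2 + (-6)·1 = 36.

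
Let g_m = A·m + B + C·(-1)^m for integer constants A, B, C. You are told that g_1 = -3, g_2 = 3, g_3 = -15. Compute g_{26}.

Plug in m = 1, 2, 3: A + B - C = -3; 2A + B + C = 3; 3A + B - C = -15.
Subtracting the first from the second: A + 2C = 6.
Subtracting the second from the third: A - 2C = -18.
Solving: C = 6, A = -6, then B = 9.
Hence g_{26} = -6·26 + 9 + 6·1 = -141.

-141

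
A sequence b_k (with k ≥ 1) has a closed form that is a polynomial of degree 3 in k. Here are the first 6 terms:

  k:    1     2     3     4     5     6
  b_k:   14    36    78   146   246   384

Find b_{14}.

1st diffs: 22, 42, 68, 100, 138.
2nd diffs: 20, 26, 32, 38.
3rd diffs: 6, 6, 6 (constant).
Newton forward-difference form: b_k = 14 + 22·C(k-1,1) + 20·C(k-1,2) + 6·C(k-1,3).
At k = 14: k-1 = 13, so b_{14} = 14 + 286 + 1560 + 1716 = 3576.

3576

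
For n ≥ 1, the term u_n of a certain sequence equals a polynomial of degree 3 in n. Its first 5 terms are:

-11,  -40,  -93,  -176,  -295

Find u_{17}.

1st diffs: -29, -53, -83, -119.
2nd diffs: -24, -30, -36.
3rd diffs: -6, -6 (constant).
Newton forward-difference form: u_n = -11 + (-29)·C(n-1,1) + (-24)·C(n-1,2) + (-6)·C(n-1,3).
At n = 17: n-1 = 16, so u_{17} = -11 - 464 - 2880 - 3360 = -6715.

-6715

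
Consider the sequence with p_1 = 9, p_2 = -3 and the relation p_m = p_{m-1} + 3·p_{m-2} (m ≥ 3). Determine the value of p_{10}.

Step forward from the initial values:
p_3 = 24;  p_4 = 15;  p_5 = 87;  p_6 = 132;  p_7 = 393;  p_8 = 789;  p_9 = 1968;  p_{10} = 4335.

4335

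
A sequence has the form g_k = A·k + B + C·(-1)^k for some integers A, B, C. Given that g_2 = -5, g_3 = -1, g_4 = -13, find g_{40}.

-157

Write the equations: 2A + B + C = -5; 3A + B - C = -1; 4A + B + C = -13.
Subtracting the first from the second: A - 2C = 4.
Subtracting the second from the third: A + 2C = -12.
Solving: C = -4, A = -4, then B = 7.
So g_k = -4·k + 7 + (-4)·(-1)^k; at k=40 this is -157.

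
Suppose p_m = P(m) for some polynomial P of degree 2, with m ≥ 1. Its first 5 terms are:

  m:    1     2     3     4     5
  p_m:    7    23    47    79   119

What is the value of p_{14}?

839

1st diffs: 16, 24, 32, 40.
2nd diffs: 8, 8, 8 (constant).
Newton forward-difference form: p_m = 7 + 16·C(m-1,1) + 8·C(m-1,2).
At m = 14: m-1 = 13, so p_{14} = 7 + 208 + 624 = 839.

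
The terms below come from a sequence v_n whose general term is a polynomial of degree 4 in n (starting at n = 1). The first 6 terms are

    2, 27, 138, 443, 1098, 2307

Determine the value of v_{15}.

95538

1st diffs: 25, 111, 305, 655, 1209.
2nd diffs: 86, 194, 350, 554.
3rd diffs: 108, 156, 204.
4th diffs: 48, 48 (constant).
Newton forward-difference form: v_n = 2 + 25·C(n-1,1) + 86·C(n-1,2) + 108·C(n-1,3) + 48·C(n-1,4).
At n = 15: n-1 = 14, so v_{15} = 2 + 350 + 7826 + 39312 + 48048 = 95538.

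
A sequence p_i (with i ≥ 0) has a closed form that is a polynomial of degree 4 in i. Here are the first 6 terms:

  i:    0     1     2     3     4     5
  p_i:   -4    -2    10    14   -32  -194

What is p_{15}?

1st diffs: 2, 12, 4, -46, -162.
2nd diffs: 10, -8, -50, -116.
3rd diffs: -18, -42, -66.
4th diffs: -24, -24 (constant).
Newton forward-difference form: p_i = -4 + 2·C(i,1) + 10·C(i,2) + (-18)·C(i,3) + (-24)·C(i,4).
At i = 15: i = 15, so p_{15} = -4 + 30 + 1050 - 8190 - 32760 = -39874.

-39874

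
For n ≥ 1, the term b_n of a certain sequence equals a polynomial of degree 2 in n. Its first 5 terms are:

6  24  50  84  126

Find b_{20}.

1st diffs: 18, 26, 34, 42.
2nd diffs: 8, 8, 8 (constant).
So b_n = 4n^2 + 6n - 4.
Evaluating at n = 20 gives b_{20} = 1716.

1716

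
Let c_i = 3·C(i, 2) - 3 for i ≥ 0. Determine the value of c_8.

81

C(8, 2) = 28, so c_8 = 81.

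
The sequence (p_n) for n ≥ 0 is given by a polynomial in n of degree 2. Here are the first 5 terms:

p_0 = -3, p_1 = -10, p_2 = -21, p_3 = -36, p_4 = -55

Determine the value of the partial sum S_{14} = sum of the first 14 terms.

-2135

1st diffs: -7, -11, -15, -19.
2nd diffs: -4, -4, -4 (constant).
Newton forward-difference form: p_n = -3 + (-7)·C(n,1) + (-4)·C(n,2).
Continuing: …, -78, -105, -136, -171, …, p_{13} = -406.
Summing n = 0..13 (14 terms) gives -2135.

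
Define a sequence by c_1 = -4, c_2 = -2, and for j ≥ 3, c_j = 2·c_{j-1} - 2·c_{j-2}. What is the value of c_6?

8

Iterate the recurrence:
c_3 = 4;  c_4 = 12;  c_5 = 16;  c_6 = 8.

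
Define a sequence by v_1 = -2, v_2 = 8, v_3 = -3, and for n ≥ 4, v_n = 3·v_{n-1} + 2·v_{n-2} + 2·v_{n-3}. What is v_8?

797

Applying the relation repeatedly:
v_4 = 3  v_5 = 19  v_6 = 57  v_7 = 215  v_8 = 797.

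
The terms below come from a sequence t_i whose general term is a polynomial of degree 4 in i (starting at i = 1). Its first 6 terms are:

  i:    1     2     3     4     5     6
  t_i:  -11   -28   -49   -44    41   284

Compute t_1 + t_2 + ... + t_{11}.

1st diffs: -17, -21, 5, 85, 243.
2nd diffs: -4, 26, 80, 158.
3rd diffs: 30, 54, 78.
4th diffs: 24, 24 (constant).
Newton forward-difference form: t_i = -11 + (-17)·C(i-1,1) + (-4)·C(i-1,2) + 30·C(i-1,3) + 24·C(i-1,4).
Continuing: …, 787, 1676, 3101, 5236, …, t_{11} = 8279.
Summing i = 1..11 (11 terms) gives 19272.

19272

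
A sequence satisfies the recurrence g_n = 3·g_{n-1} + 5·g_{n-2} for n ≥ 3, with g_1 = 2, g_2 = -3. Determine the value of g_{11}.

Iterate the recurrence:
g_3 = 1, g_4 = -12, g_5 = -31, g_6 = -153, g_7 = -614, g_8 = -2607, g_9 = -10891, g_{10} = -45708, g_{11} = -191579.

-191579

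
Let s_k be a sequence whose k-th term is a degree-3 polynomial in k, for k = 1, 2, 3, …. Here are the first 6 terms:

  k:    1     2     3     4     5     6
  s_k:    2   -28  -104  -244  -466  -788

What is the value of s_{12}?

1st diffs: -30, -76, -140, -222, -322.
2nd diffs: -46, -64, -82, -100.
3rd diffs: -18, -18, -18 (constant).
Newton forward-difference form: s_k = 2 + (-30)·C(k-1,1) + (-46)·C(k-1,2) + (-18)·C(k-1,3).
At k = 12: k-1 = 11, so s_{12} = 2 - 330 - 2530 - 2970 = -5828.

-5828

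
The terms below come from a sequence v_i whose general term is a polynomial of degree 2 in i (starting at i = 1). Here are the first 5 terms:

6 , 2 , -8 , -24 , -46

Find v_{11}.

-304

1st diffs: -4, -10, -16, -22.
2nd diffs: -6, -6, -6 (constant).
So v_i = -3i^2 + 5i + 4.
Evaluating at i = 11 gives v_{11} = -304.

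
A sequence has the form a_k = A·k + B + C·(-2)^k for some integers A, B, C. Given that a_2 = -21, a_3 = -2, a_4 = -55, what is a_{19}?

1048478

Write the equations: 2A + B + 4C = -21; 3A + B - 8C = -2; 4A + B + 16C = -55.
Subtracting the first from the second: A - 12C = 19.
Subtracting the second from the third: A + 24C = -53.
Solving: C = -2, A = -5, then B = -3.
So a_k = -5·k + (-3) + (-2)·(-2)^k; at k=19 this is 1048478.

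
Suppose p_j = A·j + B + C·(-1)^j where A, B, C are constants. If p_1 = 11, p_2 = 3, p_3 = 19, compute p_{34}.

The three given values yield: A + B - C = 11; 2A + B + C = 3; 3A + B - C = 19.
Subtracting the first from the second: A + 2C = -8.
Subtracting the second from the third: A - 2C = 16.
Solving: C = -6, A = 4, then B = 1.
Therefore p_{34} = 136 + 1 + (-6)·1 = 131.

131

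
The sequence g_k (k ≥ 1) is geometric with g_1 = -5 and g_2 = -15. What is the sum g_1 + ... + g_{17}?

Common ratio r = 3.
g_k = (-5)·3^(k-1).
S = (-5)·(3^17 - 1)/(3 - 1) = (-5)·(129140163 - 1)/(2) = -322850405.

-322850405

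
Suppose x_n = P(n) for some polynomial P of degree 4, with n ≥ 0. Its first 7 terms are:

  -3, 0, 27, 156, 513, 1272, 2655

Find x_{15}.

103572

1st diffs: 3, 27, 129, 357, 759, 1383.
2nd diffs: 24, 102, 228, 402, 624.
3rd diffs: 78, 126, 174, 222.
4th diffs: 48, 48, 48 (constant).
Newton forward-difference form: x_n = -3 + 3·C(n,1) + 24·C(n,2) + 78·C(n,3) + 48·C(n,4).
At n = 15: n = 15, so x_{15} = -3 + 45 + 2520 + 35490 + 65520 = 103572.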